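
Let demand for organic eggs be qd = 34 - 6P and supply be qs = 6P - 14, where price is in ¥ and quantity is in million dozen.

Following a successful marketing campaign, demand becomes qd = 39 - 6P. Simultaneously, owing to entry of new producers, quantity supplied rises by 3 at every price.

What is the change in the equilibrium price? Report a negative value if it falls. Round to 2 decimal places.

Original equilibrium: 34 - 6P = 6P - 14 gives 48 = 12P, so P = 4 and q = 10.
The shock moves the curves to qd = 39 - 6P and qs = 6P - 11.
Clearing the new market: 39 - 6P = 6P - 11, so P = 25/6 ≈ 4.1667 and q = 14.
ΔP = 4.1667 − 4 = +0.17.

+0.17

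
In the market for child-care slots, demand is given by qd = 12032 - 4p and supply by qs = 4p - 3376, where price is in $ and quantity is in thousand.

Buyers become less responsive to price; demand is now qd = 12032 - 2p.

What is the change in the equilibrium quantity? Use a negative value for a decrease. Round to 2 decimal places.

+2568.00

Original equilibrium: 12032 - 4p = 4p - 3376 gives 15408 = 8p, so p = 1926 and q = 4328.
The shock moves the curves to qd = 12032 - 2p and qs = 4p - 3376.
Equate the new curves: 12032 - 2p = 4p - 3376, giving 15408 = 6p, p = 2568, q = 6896.
Δq = 6896 − 4328 = +2568.00.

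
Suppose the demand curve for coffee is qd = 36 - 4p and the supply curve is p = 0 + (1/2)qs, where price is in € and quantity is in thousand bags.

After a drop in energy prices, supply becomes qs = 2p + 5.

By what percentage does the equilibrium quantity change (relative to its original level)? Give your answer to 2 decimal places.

Initially, 36 - 4p = 2p, so 36 = 6p and p = 6, q = 12.
After the shift, demand is qd = 36 - 4p and supply is qs = 2p + 5.
Setting them equal: 36 - 4p = 2p + 5 → 31 = 6p, so p = 31/6 ≈ 5.1667 and q = 46/3 ≈ 15.3333.
%Δq = (15.3333 − 12) / 12 × 100 = +27.78%.

+27.78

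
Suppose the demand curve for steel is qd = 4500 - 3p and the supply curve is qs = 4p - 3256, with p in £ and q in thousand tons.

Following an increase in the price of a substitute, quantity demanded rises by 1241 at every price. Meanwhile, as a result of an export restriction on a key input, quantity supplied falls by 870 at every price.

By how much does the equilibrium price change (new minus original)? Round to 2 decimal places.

+301.57

Before the shock: 4500 - 3p = 4p - 3256 ⇒ 7756 = 7p ⇒ p = 1108, q = 1176.
After the shift, demand is qd = 5741 - 3p and supply is qs = 4p - 4126.
Equate the new curves: 5741 - 3p = 4p - 4126, giving 9867 = 7p, p = 9867/7 ≈ 1409.5714, q = 10586/7 ≈ 1512.2857.
Δp = 1409.5714 − 1108 = +301.57.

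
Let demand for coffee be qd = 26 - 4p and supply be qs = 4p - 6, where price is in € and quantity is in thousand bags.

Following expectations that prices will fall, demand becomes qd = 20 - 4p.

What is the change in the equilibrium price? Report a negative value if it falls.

Initially, 26 - 4p = 4p - 6, so 32 = 8p and p = 4, q = 10.
The shock moves the curves to qd = 20 - 4p and qs = 4p - 6.
Setting them equal: 20 - 4p = 4p - 6 → 26 = 8p, so p = 3.25 and q = 7.
Δp = 3.25 − 4 = -0.75.

-0.75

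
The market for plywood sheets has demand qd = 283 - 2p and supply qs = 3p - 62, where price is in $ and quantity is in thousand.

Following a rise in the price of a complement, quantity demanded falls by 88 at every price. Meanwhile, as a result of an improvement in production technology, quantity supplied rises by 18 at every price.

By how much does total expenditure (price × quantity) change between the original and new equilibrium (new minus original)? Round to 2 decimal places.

Before the shock: 283 - 2p = 3p - 62 ⇒ 345 = 5p ⇒ p = 69, q = 145.
With the change applied: demand qd = 195 - 2p, supply qs = 3p - 44.
Setting them equal: 195 - 2p = 3p - 44 → 239 = 5p, so p = 47.8 and q = 99.4.
Expenditure moves from 69×145 = 10005 to 47.8×99.4 = 4751.32; change = -5253.68.

-5253.68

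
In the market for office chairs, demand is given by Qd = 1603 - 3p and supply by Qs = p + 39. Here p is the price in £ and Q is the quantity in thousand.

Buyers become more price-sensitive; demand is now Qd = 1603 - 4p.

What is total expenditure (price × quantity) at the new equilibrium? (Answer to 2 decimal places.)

110043.04

Original equilibrium: 1603 - 3p = p + 39 gives 1564 = 4p, so p = 391 and Q = 430.
The shock moves the curves to Qd = 1603 - 4p and Qs = p + 39.
Setting them equal: 1603 - 4p = p + 39 → 1564 = 5p, so p = 312.8 and Q = 351.8.
New expenditure = 312.8 × 351.8 = 110043.04.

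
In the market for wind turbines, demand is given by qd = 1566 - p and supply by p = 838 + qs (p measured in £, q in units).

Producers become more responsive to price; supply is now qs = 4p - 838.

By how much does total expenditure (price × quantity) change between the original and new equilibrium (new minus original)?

+84236.16

Before the shock: 1566 - p = p - 838 ⇒ 2404 = 2p ⇒ p = 1202, q = 364.
After the shift, demand is qd = 1566 - p and supply is qs = 4p - 838.
Setting them equal: 1566 - p = 4p - 838 → 2404 = 5p, so p = 480.8 and q = 1085.2.
Expenditure moves from 1202×364 = 437528 to 480.8×1085.2 = 521764.16; change = +84236.16.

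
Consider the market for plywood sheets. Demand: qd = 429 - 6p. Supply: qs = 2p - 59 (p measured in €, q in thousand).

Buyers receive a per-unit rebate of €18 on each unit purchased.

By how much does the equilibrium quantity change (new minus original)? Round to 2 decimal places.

Before the shock: 429 - 6p = 2p - 59 ⇒ 488 = 8p ⇒ p = 61, q = 63.
Since buyers' out-of-pocket price is the market price minus the rebate, the effective demand curve becomes qd = 537 - 6p.
Clearing the new market: 537 - 6p = 2p - 59, so p = 74.5 and q = 90.
Δq = 90 − 63 = +27.00.

+27.00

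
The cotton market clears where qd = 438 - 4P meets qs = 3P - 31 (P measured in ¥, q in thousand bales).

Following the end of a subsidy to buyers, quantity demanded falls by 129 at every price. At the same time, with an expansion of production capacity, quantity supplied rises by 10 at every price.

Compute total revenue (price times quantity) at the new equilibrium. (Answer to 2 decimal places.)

5677.35

Original equilibrium: 438 - 4P = 3P - 31 gives 469 = 7P, so P = 67 and q = 170.
The new curves are qd = 309 - 4P (demand) and qs = 3P - 21 (supply).
Equate the new curves: 309 - 4P = 3P - 21, giving 330 = 7P, P = 330/7 ≈ 47.1429, q = 843/7 ≈ 120.4286.
New expenditure = 47.1429 × 120.4286 = 5677.35.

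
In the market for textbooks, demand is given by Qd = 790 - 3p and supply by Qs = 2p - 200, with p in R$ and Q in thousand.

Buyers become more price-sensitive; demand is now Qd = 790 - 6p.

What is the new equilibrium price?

123.75

Original equilibrium: 790 - 3p = 2p - 200 gives 990 = 5p, so p = 198 and Q = 196.
With the change applied: demand Qd = 790 - 6p, supply Qs = 2p - 200.
Clearing the new market: 790 - 6p = 2p - 200, so p = 123.75 and Q = 47.5.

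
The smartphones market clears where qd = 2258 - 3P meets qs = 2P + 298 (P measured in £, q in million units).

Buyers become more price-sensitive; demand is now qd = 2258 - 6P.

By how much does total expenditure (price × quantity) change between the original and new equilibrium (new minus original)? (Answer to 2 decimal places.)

Solve the original market: 2258 - 3P = 2P + 298, hence P = 392 and q = 1082.
The shock moves the curves to qd = 2258 - 6P and qs = 2P + 298.
Equate the new curves: 2258 - 6P = 2P + 298, giving 1960 = 8P, P = 245, q = 788.
Expenditure moves from 392×1082 = 424144 to 245×788 = 193060; change = -231084.00.

-231084.00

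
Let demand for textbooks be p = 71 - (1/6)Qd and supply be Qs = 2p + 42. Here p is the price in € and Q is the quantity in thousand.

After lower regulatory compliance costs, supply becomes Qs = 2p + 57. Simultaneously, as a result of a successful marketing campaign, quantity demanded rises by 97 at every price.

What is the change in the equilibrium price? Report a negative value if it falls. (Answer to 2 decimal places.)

+10.25

Initially, 426 - 6p = 2p + 42, so 384 = 8p and p = 48, Q = 138.
The new curves are Qd = 523 - 6p (demand) and Qs = 2p + 57 (supply).
Setting them equal: 523 - 6p = 2p + 57 → 466 = 8p, so p = 58.25 and Q = 173.5.
Δp = 58.25 − 48 = +10.25.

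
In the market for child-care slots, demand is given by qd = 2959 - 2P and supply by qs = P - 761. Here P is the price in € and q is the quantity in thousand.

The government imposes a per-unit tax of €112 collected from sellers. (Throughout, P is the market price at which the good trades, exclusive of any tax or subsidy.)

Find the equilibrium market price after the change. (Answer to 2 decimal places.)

1277.33

Initially, 2959 - 2P = P - 761, so 3720 = 3P and P = 1240, q = 479.
Since sellers keep the price net of the tax, the effective supply curve becomes qs = P - 873.
New equilibrium: 2959 - 2P = P - 873 ⇒ 3832 = 3P ⇒ P = 3832/3 ≈ 1277.3333, q = 1213/3 ≈ 404.3333.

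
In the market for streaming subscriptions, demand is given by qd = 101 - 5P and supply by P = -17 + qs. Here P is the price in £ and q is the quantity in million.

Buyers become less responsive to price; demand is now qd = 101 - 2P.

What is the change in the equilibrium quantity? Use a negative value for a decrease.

+14

Before the shock: 101 - 5P = P + 17 ⇒ 84 = 6P ⇒ P = 14, q = 31.
The new curves are qd = 101 - 2P (demand) and qs = P + 17 (supply).
Equate the new curves: 101 - 2P = P + 17, giving 84 = 3P, P = 28, q = 45.
Δq = 45 − 31 = +14.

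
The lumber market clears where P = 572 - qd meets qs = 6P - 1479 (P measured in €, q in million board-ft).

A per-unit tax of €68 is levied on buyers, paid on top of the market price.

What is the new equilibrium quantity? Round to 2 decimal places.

Original equilibrium: 572 - P = 6P - 1479 gives 2051 = 7P, so P = 293 and q = 279.
Since buyers pay the price plus the tax, the effective demand curve becomes qd = 504 - P.
New equilibrium: 504 - P = 6P - 1479 ⇒ 1983 = 7P ⇒ P = 1983/7 ≈ 283.2857, q = 1545/7 ≈ 220.7143.

220.71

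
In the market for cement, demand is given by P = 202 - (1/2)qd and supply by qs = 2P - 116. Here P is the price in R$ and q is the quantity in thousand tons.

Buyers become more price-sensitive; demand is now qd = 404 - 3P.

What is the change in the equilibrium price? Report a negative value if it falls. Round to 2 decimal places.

Original equilibrium: 404 - 2P = 2P - 116 gives 520 = 4P, so P = 130 and q = 144.
The shock moves the curves to qd = 404 - 3P and qs = 2P - 116.
Setting them equal: 404 - 3P = 2P - 116 → 520 = 5P, so P = 104 and q = 92.
ΔP = 104 − 130 = -26.00.

-26.00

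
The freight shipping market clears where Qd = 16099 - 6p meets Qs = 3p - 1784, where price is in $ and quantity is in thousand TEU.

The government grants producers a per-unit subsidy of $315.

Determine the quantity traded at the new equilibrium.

4807

Solve the original market: 16099 - 6p = 3p - 1784, hence p = 1987 and Q = 4177.
Since sellers receive the price plus the subsidy, the effective supply curve becomes Qs = 3p - 839.
New equilibrium: 16099 - 6p = 3p - 839 ⇒ 16938 = 9p ⇒ p = 1882, Q = 4807.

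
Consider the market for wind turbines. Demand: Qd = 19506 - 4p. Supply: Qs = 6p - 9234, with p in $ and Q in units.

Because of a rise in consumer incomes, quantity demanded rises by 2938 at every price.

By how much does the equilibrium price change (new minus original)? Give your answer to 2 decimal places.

+293.80

Original equilibrium: 19506 - 4p = 6p - 9234 gives 28740 = 10p, so p = 2874 and Q = 8010.
After the shift, demand is Qd = 22444 - 4p and supply is Qs = 6p - 9234.
Setting them equal: 22444 - 4p = 6p - 9234 → 31678 = 10p, so p = 3167.8 and Q = 9772.8.
Δp = 3167.8 − 2874 = +293.80.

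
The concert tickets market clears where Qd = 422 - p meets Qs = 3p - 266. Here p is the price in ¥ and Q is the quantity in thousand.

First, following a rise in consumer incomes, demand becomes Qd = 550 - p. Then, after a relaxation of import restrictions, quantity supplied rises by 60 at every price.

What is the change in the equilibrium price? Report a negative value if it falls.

+17

Before the shock: 422 - p = 3p - 266 ⇒ 688 = 4p ⇒ p = 172, Q = 250.
The new curves are Qd = 550 - p (demand) and Qs = 3p - 206 (supply).
Setting them equal: 550 - p = 3p - 206 → 756 = 4p, so p = 189 and Q = 361.
Δp = 189 − 172 = +17.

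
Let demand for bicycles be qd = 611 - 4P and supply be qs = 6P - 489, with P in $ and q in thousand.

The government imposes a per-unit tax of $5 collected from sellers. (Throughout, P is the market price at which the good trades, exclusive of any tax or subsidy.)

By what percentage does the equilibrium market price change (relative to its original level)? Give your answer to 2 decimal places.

+2.73

Before the shock: 611 - 4P = 6P - 489 ⇒ 1100 = 10P ⇒ P = 110, q = 171.
Since sellers keep the price net of the tax, the effective supply curve becomes qs = 6P - 519.
Equate the new curves: 611 - 4P = 6P - 519, giving 1130 = 10P, P = 113, q = 159.
%ΔP = (113 − 110) / 110 × 100 = +2.73%.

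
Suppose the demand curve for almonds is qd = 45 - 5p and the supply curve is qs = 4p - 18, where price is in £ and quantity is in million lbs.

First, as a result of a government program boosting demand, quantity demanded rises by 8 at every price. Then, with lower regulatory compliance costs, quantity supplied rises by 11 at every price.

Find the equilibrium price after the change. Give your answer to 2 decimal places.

6.67

Solve the original market: 45 - 5p = 4p - 18, hence p = 7 and q = 10.
The new curves are qd = 53 - 5p (demand) and qs = 4p - 7 (supply).
Setting them equal: 53 - 5p = 4p - 7 → 60 = 9p, so p = 20/3 ≈ 6.6667 and q = 59/3 ≈ 19.6667.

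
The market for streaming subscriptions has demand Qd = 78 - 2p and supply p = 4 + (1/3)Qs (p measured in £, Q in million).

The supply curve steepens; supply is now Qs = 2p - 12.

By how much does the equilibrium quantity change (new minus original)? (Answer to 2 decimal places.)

Initially, 78 - 2p = 3p - 12, so 90 = 5p and p = 18, Q = 42.
The shock moves the curves to Qd = 78 - 2p and Qs = 2p - 12.
New equilibrium: 78 - 2p = 2p - 12 ⇒ 90 = 4p ⇒ p = 22.5, Q = 33.
ΔQ = 33 − 42 = -9.00.

-9.00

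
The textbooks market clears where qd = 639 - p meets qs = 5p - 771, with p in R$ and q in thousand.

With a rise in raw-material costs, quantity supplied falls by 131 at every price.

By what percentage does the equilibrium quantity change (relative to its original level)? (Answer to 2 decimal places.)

-5.40

Solve the original market: 639 - p = 5p - 771, hence p = 235 and q = 404.
The new curves are qd = 639 - p (demand) and qs = 5p - 902 (supply).
Clearing the new market: 639 - p = 5p - 902, so p = 1541/6 ≈ 256.8333 and q = 2293/6 ≈ 382.1667.
%Δq = (382.1667 − 404) / 404 × 100 = -5.40%.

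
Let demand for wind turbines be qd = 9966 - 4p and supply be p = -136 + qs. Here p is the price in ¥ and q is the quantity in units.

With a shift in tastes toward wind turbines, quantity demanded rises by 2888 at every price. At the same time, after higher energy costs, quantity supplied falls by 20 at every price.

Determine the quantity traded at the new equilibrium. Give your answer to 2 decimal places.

2663.60

Original equilibrium: 9966 - 4p = p + 136 gives 9830 = 5p, so p = 1966 and q = 2102.
The shock moves the curves to qd = 12854 - 4p and qs = p + 116.
Clearing the new market: 12854 - 4p = p + 116, so p = 2547.6 and q = 2663.6.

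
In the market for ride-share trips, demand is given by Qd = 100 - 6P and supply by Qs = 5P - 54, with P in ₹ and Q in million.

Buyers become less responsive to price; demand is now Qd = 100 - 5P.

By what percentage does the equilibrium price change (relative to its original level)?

+10

Before the shock: 100 - 6P = 5P - 54 ⇒ 154 = 11P ⇒ P = 14, Q = 16.
The shock moves the curves to Qd = 100 - 5P and Qs = 5P - 54.
New equilibrium: 100 - 5P = 5P - 54 ⇒ 154 = 10P ⇒ P = 15.4, Q = 23.
%ΔP = (15.4 − 14) / 14 × 100 = +10%.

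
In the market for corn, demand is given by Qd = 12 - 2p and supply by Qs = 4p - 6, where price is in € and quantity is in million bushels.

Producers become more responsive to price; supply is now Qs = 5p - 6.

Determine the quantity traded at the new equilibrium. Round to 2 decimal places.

6.86

Solve the original market: 12 - 2p = 4p - 6, hence p = 3 and Q = 6.
After the shift, demand is Qd = 12 - 2p and supply is Qs = 5p - 6.
Clearing the new market: 12 - 2p = 5p - 6, so p = 18/7 ≈ 2.5714 and Q = 48/7 ≈ 6.8571.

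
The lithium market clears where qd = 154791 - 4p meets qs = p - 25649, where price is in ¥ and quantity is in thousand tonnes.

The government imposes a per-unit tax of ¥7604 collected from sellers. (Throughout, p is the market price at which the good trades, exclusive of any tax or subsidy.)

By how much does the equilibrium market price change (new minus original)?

Before the shock: 154791 - 4p = p - 25649 ⇒ 180440 = 5p ⇒ p = 36088, q = 10439.
Since sellers keep the price net of the tax, the effective supply curve becomes qs = p - 33253.
Clearing the new market: 154791 - 4p = p - 33253, so p = 37608.8 and q = 4355.8.
Δp = 37608.8 − 36088 = +1520.8.

+1520.8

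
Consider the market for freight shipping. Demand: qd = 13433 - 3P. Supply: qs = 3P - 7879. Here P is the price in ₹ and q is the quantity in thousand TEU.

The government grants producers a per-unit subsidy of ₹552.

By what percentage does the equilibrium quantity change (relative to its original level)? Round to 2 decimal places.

Original equilibrium: 13433 - 3P = 3P - 7879 gives 21312 = 6P, so P = 3552 and q = 2777.
Since sellers receive the price plus the subsidy, the effective supply curve becomes qs = 3P - 6223.
Setting them equal: 13433 - 3P = 3P - 6223 → 19656 = 6P, so P = 3276 and q = 3605.
%Δq = (3605 − 2777) / 2777 × 100 = +29.82%.

+29.82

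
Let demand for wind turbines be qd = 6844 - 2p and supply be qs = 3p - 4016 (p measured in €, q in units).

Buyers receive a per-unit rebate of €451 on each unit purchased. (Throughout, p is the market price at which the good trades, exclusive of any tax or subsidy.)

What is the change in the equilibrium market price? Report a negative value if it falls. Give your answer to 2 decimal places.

Original equilibrium: 6844 - 2p = 3p - 4016 gives 10860 = 5p, so p = 2172 and q = 2500.
Since buyers' out-of-pocket price is the market price minus the rebate, the effective demand curve becomes qd = 7746 - 2p.
Setting them equal: 7746 - 2p = 3p - 4016 → 11762 = 5p, so p = 2352.4 and q = 3041.2.
Δp = 2352.4 − 2172 = +180.40.

+180.40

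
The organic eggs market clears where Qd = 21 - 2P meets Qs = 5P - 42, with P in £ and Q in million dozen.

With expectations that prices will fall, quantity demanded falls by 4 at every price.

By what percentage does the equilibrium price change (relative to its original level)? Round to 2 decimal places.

Original equilibrium: 21 - 2P = 5P - 42 gives 63 = 7P, so P = 9 and Q = 3.
After the shift, demand is Qd = 17 - 2P and supply is Qs = 5P - 42.
Setting them equal: 17 - 2P = 5P - 42 → 59 = 7P, so P = 59/7 ≈ 8.4286 and Q = 1/7 ≈ 0.1429.
%ΔP = (8.4286 − 9) / 9 × 100 = -6.35%.

-6.35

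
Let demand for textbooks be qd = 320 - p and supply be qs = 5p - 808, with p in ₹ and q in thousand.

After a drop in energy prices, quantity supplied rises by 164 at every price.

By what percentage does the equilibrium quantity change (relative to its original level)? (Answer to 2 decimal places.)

+20.71

Initially, 320 - p = 5p - 808, so 1128 = 6p and p = 188, q = 132.
After the shift, demand is qd = 320 - p and supply is qs = 5p - 644.
Setting them equal: 320 - p = 5p - 644 → 964 = 6p, so p = 482/3 ≈ 160.6667 and q = 478/3 ≈ 159.3333.
%Δq = (159.3333 − 132) / 132 × 100 = +20.71%.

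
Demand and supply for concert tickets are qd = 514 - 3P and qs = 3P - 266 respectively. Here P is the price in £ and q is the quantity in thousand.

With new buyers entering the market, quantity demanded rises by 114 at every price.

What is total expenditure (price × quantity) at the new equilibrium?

26969

Original equilibrium: 514 - 3P = 3P - 266 gives 780 = 6P, so P = 130 and q = 124.
After the shift, demand is qd = 628 - 3P and supply is qs = 3P - 266.
Setting them equal: 628 - 3P = 3P - 266 → 894 = 6P, so P = 149 and q = 181.
New expenditure = 149 × 181 = 26969.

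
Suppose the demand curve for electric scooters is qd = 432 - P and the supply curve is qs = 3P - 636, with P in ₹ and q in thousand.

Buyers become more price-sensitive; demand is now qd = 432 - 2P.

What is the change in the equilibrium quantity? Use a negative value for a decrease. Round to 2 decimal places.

Solve the original market: 432 - P = 3P - 636, hence P = 267 and q = 165.
The new curves are qd = 432 - 2P (demand) and qs = 3P - 636 (supply).
Equate the new curves: 432 - 2P = 3P - 636, giving 1068 = 5P, P = 213.6, q = 4.8.
Δq = 4.8 − 165 = -160.20.

-160.20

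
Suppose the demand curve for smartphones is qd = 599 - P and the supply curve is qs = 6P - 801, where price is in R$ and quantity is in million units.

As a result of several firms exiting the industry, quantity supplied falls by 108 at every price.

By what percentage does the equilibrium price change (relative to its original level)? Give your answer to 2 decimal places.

Before the shock: 599 - P = 6P - 801 ⇒ 1400 = 7P ⇒ P = 200, q = 399.
The new curves are qd = 599 - P (demand) and qs = 6P - 909 (supply).
Clearing the new market: 599 - P = 6P - 909, so P = 1508/7 ≈ 215.4286 and q = 2685/7 ≈ 383.5714.
%ΔP = (215.4286 − 200) / 200 × 100 = +7.71%.

+7.71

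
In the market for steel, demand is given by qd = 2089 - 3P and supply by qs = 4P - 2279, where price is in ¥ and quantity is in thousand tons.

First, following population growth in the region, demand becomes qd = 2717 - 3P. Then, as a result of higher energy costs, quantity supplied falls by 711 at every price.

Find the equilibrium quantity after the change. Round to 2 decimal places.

Solve the original market: 2089 - 3P = 4P - 2279, hence P = 624 and q = 217.
The shock moves the curves to qd = 2717 - 3P and qs = 4P - 2990.
New equilibrium: 2717 - 3P = 4P - 2990 ⇒ 5707 = 7P ⇒ P = 5707/7 ≈ 815.2857, q = 1898/7 ≈ 271.1429.

271.14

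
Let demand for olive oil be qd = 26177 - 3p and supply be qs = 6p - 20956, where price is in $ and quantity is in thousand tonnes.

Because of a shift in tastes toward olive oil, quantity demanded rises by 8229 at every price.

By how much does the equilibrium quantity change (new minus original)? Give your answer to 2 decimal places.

+5486.00

Solve the original market: 26177 - 3p = 6p - 20956, hence p = 5237 and q = 10466.
After the shift, demand is qd = 34406 - 3p and supply is qs = 6p - 20956.
Equate the new curves: 34406 - 3p = 6p - 20956, giving 55362 = 9p, p = 18454/3 ≈ 6151.3333, q = 15952.
Δq = 15952 − 10466 = +5486.00.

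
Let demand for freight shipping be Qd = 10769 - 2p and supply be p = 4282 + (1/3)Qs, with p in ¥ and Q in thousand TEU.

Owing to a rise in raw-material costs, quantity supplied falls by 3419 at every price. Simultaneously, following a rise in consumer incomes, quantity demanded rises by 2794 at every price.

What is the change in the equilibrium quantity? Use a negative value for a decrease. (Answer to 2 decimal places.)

Original equilibrium: 10769 - 2p = 3p - 12846 gives 23615 = 5p, so p = 4723 and Q = 1323.
The new curves are Qd = 13563 - 2p (demand) and Qs = 3p - 16265 (supply).
New equilibrium: 13563 - 2p = 3p - 16265 ⇒ 29828 = 5p ⇒ p = 5965.6, Q = 1631.8.
ΔQ = 1631.8 − 1323 = +308.80.

+308.80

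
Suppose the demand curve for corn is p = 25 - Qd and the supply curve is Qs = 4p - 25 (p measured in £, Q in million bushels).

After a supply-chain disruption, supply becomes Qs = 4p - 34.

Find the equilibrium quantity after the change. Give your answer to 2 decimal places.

13.20

Solve the original market: 25 - p = 4p - 25, hence p = 10 and Q = 15.
After the shift, demand is Qd = 25 - p and supply is Qs = 4p - 34.
Setting them equal: 25 - p = 4p - 34 → 59 = 5p, so p = 11.8 and Q = 13.2.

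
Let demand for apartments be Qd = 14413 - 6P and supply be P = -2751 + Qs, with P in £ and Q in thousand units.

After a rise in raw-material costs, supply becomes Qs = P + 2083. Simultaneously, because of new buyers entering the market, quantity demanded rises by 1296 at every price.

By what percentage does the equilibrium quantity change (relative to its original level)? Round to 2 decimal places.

-8.77

Original equilibrium: 14413 - 6P = P + 2751 gives 11662 = 7P, so P = 1666 and Q = 4417.
The shock moves the curves to Qd = 15709 - 6P and Qs = P + 2083.
Setting them equal: 15709 - 6P = P + 2083 → 13626 = 7P, so P = 13626/7 ≈ 1946.5714 and Q = 28207/7 ≈ 4029.5714.
%ΔQ = (4029.5714 − 4417) / 4417 × 100 = -8.77%.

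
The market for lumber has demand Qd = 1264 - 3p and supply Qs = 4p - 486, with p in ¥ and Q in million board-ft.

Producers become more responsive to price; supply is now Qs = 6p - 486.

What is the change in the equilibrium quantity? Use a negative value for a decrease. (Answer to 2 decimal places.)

+166.67

Original equilibrium: 1264 - 3p = 4p - 486 gives 1750 = 7p, so p = 250 and Q = 514.
After the shift, demand is Qd = 1264 - 3p and supply is Qs = 6p - 486.
Clearing the new market: 1264 - 3p = 6p - 486, so p = 1750/9 ≈ 194.4444 and Q = 2042/3 ≈ 680.6667.
ΔQ = 680.6667 − 514 = +166.67.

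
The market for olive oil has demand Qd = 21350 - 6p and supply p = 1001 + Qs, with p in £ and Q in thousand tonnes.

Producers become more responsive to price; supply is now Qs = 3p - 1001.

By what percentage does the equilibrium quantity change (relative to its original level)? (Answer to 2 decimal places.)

+194.22

Solve the original market: 21350 - 6p = p - 1001, hence p = 3193 and Q = 2192.
The new curves are Qd = 21350 - 6p (demand) and Qs = 3p - 1001 (supply).
Equate the new curves: 21350 - 6p = 3p - 1001, giving 22351 = 9p, p = 22351/9 ≈ 2483.4444, Q = 19348/3 ≈ 6449.3333.
%ΔQ = (6449.3333 − 2192) / 2192 × 100 = +194.22%.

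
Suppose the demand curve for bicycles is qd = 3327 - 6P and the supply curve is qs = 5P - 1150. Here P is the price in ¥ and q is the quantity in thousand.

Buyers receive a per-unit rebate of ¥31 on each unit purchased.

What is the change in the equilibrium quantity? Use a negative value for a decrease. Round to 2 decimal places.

+84.55

Original equilibrium: 3327 - 6P = 5P - 1150 gives 4477 = 11P, so P = 407 and q = 885.
Since buyers' out-of-pocket price is the market price minus the rebate, the effective demand curve becomes qd = 3513 - 6P.
Equate the new curves: 3513 - 6P = 5P - 1150, giving 4663 = 11P, P = 4663/11 ≈ 423.9091, q = 10665/11 ≈ 969.5455.
Δq = 969.5455 − 885 = +84.55.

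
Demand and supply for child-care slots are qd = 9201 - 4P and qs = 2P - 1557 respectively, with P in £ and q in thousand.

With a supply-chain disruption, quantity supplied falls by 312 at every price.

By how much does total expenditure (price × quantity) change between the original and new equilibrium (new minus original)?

-278252

Original equilibrium: 9201 - 4P = 2P - 1557 gives 10758 = 6P, so P = 1793 and q = 2029.
After the shift, demand is qd = 9201 - 4P and supply is qs = 2P - 1869.
Clearing the new market: 9201 - 4P = 2P - 1869, so P = 1845 and q = 1821.
Expenditure moves from 1793×2029 = 3637997 to 1845×1821 = 3359745; change = -278252.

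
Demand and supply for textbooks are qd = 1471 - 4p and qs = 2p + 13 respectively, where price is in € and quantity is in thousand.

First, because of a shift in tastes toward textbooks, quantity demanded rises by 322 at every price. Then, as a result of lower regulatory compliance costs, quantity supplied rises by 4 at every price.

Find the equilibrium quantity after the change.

Initially, 1471 - 4p = 2p + 13, so 1458 = 6p and p = 243, q = 499.
The shock moves the curves to qd = 1793 - 4p and qs = 2p + 17.
New equilibrium: 1793 - 4p = 2p + 17 ⇒ 1776 = 6p ⇒ p = 296, q = 609.

609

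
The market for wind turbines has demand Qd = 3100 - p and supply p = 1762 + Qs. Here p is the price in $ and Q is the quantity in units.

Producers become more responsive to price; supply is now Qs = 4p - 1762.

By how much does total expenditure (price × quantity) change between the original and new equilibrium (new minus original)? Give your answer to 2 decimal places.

+442539.24

Before the shock: 3100 - p = p - 1762 ⇒ 4862 = 2p ⇒ p = 2431, Q = 669.
With the change applied: demand Qd = 3100 - p, supply Qs = 4p - 1762.
New equilibrium: 3100 - p = 4p - 1762 ⇒ 4862 = 5p ⇒ p = 972.4, Q = 2127.6.
Expenditure moves from 2431×669 = 1626339 to 972.4×2127.6 = 2068878.24; change = +442539.24.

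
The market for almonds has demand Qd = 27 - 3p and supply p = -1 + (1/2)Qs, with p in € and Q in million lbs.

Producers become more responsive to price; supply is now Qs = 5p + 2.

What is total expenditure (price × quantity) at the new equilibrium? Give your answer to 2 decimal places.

Before the shock: 27 - 3p = 2p + 2 ⇒ 25 = 5p ⇒ p = 5, Q = 12.
With the change applied: demand Qd = 27 - 3p, supply Qs = 5p + 2.
Clearing the new market: 27 - 3p = 5p + 2, so p = 3.125 and Q = 17.625.
New expenditure = 3.125 × 17.625 = 55.08.

55.08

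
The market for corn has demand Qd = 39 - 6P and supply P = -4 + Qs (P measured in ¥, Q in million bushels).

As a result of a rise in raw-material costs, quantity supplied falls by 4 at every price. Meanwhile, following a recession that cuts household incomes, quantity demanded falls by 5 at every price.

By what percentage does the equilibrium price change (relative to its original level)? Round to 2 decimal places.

Initially, 39 - 6P = P + 4, so 35 = 7P and P = 5, Q = 9.
The new curves are Qd = 34 - 6P (demand) and Qs = P (supply).
Setting them equal: 34 - 6P = P → 34 = 7P, so P = 34/7 ≈ 4.8571 and Q = 34/7 ≈ 4.8571.
%ΔP = (4.8571 − 5) / 5 × 100 = -2.86%.

-2.86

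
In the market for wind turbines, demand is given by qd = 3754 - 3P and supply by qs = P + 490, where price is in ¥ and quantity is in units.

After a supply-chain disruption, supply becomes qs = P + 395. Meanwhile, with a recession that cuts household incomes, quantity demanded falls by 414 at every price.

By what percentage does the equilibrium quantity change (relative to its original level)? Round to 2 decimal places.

Solve the original market: 3754 - 3P = P + 490, hence P = 816 and q = 1306.
The shock moves the curves to qd = 3340 - 3P and qs = P + 395.
Equate the new curves: 3340 - 3P = P + 395, giving 2945 = 4P, P = 736.25, q = 1131.25.
%Δq = (1131.25 − 1306) / 1306 × 100 = -13.38%.

-13.38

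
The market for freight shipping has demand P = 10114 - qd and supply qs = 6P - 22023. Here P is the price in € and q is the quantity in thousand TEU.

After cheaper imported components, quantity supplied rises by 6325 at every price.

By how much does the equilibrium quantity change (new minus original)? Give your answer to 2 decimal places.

Solve the original market: 10114 - P = 6P - 22023, hence P = 4591 and q = 5523.
With the change applied: demand qd = 10114 - P, supply qs = 6P - 15698.
Equate the new curves: 10114 - P = 6P - 15698, giving 25812 = 7P, P = 25812/7 ≈ 3687.4286, q = 44986/7 ≈ 6426.5714.
Δq = 6426.5714 − 5523 = +903.57.

+903.57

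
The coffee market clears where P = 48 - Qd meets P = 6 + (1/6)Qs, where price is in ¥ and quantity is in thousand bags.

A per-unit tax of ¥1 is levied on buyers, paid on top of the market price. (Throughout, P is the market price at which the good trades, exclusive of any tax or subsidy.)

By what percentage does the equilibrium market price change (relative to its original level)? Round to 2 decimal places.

Solve the original market: 48 - P = 6P - 36, hence P = 12 and Q = 36.
Since buyers pay the price plus the tax, the effective demand curve becomes Qd = 47 - P.
Clearing the new market: 47 - P = 6P - 36, so P = 83/7 ≈ 11.8571 and Q = 246/7 ≈ 35.1429.
%ΔP = (11.8571 − 12) / 12 × 100 = -1.19%.

-1.19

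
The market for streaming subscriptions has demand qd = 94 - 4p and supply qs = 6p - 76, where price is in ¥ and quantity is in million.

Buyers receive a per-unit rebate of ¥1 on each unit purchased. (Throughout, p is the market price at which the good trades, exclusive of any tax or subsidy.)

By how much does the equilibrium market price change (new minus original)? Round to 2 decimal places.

Initially, 94 - 4p = 6p - 76, so 170 = 10p and p = 17, q = 26.
Since buyers' out-of-pocket price is the market price minus the rebate, the effective demand curve becomes qd = 98 - 4p.
Equate the new curves: 98 - 4p = 6p - 76, giving 174 = 10p, p = 17.4, q = 28.4.
Δp = 17.4 − 17 = +0.40.

+0.40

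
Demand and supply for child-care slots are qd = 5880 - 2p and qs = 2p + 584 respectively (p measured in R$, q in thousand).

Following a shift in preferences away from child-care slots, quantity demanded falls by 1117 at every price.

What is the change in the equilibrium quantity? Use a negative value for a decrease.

-558.5

Before the shock: 5880 - 2p = 2p + 584 ⇒ 5296 = 4p ⇒ p = 1324, q = 3232.
After the shift, demand is qd = 4763 - 2p and supply is qs = 2p + 584.
New equilibrium: 4763 - 2p = 2p + 584 ⇒ 4179 = 4p ⇒ p = 1044.75, q = 2673.5.
Δq = 2673.5 − 3232 = -558.5.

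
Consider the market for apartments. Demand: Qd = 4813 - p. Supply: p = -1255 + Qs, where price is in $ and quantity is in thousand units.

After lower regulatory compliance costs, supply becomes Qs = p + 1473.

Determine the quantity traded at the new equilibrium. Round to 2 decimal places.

3143.00

Before the shock: 4813 - p = p + 1255 ⇒ 3558 = 2p ⇒ p = 1779, Q = 3034.
The new curves are Qd = 4813 - p (demand) and Qs = p + 1473 (supply).
Equate the new curves: 4813 - p = p + 1473, giving 3340 = 2p, p = 1670, Q = 3143.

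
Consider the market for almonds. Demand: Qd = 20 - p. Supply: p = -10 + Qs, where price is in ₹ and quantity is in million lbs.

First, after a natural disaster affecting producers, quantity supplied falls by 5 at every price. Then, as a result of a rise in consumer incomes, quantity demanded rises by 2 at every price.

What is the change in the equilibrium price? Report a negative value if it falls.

Initially, 20 - p = p + 10, so 10 = 2p and p = 5, Q = 15.
The new curves are Qd = 22 - p (demand) and Qs = p + 5 (supply).
Equate the new curves: 22 - p = p + 5, giving 17 = 2p, p = 8.5, Q = 13.5.
Δp = 8.5 − 5 = +3.5.

+3.5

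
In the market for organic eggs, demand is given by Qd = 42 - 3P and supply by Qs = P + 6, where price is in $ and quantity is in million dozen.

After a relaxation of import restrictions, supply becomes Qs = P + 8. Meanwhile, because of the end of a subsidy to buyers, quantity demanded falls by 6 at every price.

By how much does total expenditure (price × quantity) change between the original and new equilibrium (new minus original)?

-30

Before the shock: 42 - 3P = P + 6 ⇒ 36 = 4P ⇒ P = 9, Q = 15.
The new curves are Qd = 36 - 3P (demand) and Qs = P + 8 (supply).
New equilibrium: 36 - 3P = P + 8 ⇒ 28 = 4P ⇒ P = 7, Q = 15.
Expenditure moves from 9×15 = 135 to 7×15 = 105; change = -30.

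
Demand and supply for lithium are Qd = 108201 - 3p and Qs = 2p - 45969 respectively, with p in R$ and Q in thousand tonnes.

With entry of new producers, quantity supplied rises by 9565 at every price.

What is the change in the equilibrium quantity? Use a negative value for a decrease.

Original equilibrium: 108201 - 3p = 2p - 45969 gives 154170 = 5p, so p = 30834 and Q = 15699.
The shock moves the curves to Qd = 108201 - 3p and Qs = 2p - 36404.
Equate the new curves: 108201 - 3p = 2p - 36404, giving 144605 = 5p, p = 28921, Q = 21438.
ΔQ = 21438 − 15699 = +5739.

+5739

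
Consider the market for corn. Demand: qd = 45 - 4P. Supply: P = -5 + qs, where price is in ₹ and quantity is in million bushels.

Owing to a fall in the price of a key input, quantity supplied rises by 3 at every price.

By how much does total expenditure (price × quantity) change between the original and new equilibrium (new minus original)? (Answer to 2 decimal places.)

Original equilibrium: 45 - 4P = P + 5 gives 40 = 5P, so P = 8 and q = 13.
The shock moves the curves to qd = 45 - 4P and qs = P + 8.
Equate the new curves: 45 - 4P = P + 8, giving 37 = 5P, P = 7.4, q = 15.4.
Expenditure moves from 8×13 = 104 to 7.4×15.4 = 113.96; change = +9.96.

+9.96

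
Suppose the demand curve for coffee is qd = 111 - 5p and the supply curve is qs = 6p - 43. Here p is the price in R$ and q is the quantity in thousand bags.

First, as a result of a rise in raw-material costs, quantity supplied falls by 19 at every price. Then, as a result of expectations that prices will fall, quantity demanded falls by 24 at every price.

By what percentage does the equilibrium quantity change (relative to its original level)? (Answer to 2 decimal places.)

-52.99

Initially, 111 - 5p = 6p - 43, so 154 = 11p and p = 14, q = 41.
With the change applied: demand qd = 87 - 5p, supply qs = 6p - 62.
Setting them equal: 87 - 5p = 6p - 62 → 149 = 11p, so p = 149/11 ≈ 13.5455 and q = 212/11 ≈ 19.2727.
%Δq = (19.2727 − 41) / 41 × 100 = -52.99%.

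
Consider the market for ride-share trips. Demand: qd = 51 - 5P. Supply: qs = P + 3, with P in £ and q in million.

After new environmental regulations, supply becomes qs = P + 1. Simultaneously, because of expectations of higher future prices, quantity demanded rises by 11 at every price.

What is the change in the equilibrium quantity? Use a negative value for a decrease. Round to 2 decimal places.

Original equilibrium: 51 - 5P = P + 3 gives 48 = 6P, so P = 8 and q = 11.
The new curves are qd = 62 - 5P (demand) and qs = P + 1 (supply).
Setting them equal: 62 - 5P = P + 1 → 61 = 6P, so P = 61/6 ≈ 10.1667 and q = 67/6 ≈ 11.1667.
Δq = 11.1667 − 11 = +0.17.

+0.17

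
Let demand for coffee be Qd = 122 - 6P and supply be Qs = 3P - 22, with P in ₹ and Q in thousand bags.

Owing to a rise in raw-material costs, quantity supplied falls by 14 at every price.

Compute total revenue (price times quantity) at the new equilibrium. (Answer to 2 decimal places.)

Solve the original market: 122 - 6P = 3P - 22, hence P = 16 and Q = 26.
The new curves are Qd = 122 - 6P (demand) and Qs = 3P - 36 (supply).
Setting them equal: 122 - 6P = 3P - 36 → 158 = 9P, so P = 158/9 ≈ 17.5556 and Q = 50/3 ≈ 16.6667.
New expenditure = 17.5556 × 16.6667 = 292.59.

292.59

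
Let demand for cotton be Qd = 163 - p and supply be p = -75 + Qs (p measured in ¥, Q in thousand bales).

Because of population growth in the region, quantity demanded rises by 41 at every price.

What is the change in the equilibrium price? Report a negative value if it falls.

Initially, 163 - p = p + 75, so 88 = 2p and p = 44, Q = 119.
The new curves are Qd = 204 - p (demand) and Qs = p + 75 (supply).
Setting them equal: 204 - p = p + 75 → 129 = 2p, so p = 64.5 and Q = 139.5.
Δp = 64.5 − 44 = +20.5.

+20.5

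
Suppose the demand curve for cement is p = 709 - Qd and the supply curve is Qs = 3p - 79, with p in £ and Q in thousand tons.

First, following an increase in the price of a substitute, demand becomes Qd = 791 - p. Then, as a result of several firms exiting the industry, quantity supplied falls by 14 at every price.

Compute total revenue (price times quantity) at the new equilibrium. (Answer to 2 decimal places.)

125970.00

Before the shock: 709 - p = 3p - 79 ⇒ 788 = 4p ⇒ p = 197, Q = 512.
The new curves are Qd = 791 - p (demand) and Qs = 3p - 93 (supply).
Clearing the new market: 791 - p = 3p - 93, so p = 221 and Q = 570.
New expenditure = 221 × 570 = 125970.00.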